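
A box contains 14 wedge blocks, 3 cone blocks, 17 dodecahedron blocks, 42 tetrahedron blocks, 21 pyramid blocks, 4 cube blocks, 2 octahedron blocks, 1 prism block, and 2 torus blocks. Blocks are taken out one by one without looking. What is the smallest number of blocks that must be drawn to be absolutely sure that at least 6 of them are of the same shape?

33

Pigeonhole: the 9 shapes are the holes; the blocks drawn are the pigeons.
To avoid 6 of any one shape, the worst case takes at most 5 of each shape, or every block of a shape that has fewer than 5.
That gives 5 + 3 + 5 + 5 + 5 + 4 + 2 + 1 + 2 = 32 blocks with no shape reaching 6.
The next block forces some shape to 6, so 32 + 1 = 33.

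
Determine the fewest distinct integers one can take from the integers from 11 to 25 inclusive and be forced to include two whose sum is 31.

Group the elements by complementary pair {x, 31−x}: {11,20}, {12,19}, {13,18}, …, giving 5 two-element pairs and 5 integers whose partner 31−x falls outside [11,25].
Treating each of those 10 groups as a pigeonhole, one can pick one integer per group — 10 integers — with no two summing to 31.
The 11th integer lands in an occupied pair, forcing a sum of 31.

11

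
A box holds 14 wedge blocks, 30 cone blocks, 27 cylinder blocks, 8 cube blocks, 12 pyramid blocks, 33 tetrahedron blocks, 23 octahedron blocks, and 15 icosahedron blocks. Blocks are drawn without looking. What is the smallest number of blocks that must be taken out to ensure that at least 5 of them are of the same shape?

By pigeonhole, put each drawn block into a box by shape. The largest draw with every box below 5 takes min(count, 4) from each shape.
Σ min(cᵢ, 4) = 4 + 4 + 4 + 4 + 4 + 4 + 4 + 4 = 32.
Draw number 32 + 1 = 33 must push one box to 5.

33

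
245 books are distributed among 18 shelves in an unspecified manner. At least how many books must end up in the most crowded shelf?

14

By the pigeonhole principle, the 18 shelves are the holes and the 245 books are the pigeons.
If every shelf held at most 13 books, the total would be at most 18 × 13 = 234, which is less than 245.
So some shelf holds at least ⌈245/18⌉ = 14 books.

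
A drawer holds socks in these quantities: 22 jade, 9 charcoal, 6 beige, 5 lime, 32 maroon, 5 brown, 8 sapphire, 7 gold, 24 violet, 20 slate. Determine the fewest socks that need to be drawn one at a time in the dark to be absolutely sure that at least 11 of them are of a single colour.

81

The 10 colours are the holes; the socks drawn are the pigeons.
To avoid 11 of any one colour, the worst case takes at most 10 of each colour, or every sock of a colour that has fewer than 10.
That gives 10 + 9 + 6 + 5 + 10 + 5 + 8 + 7 + 10 + 10 = 80 socks with no colour reaching 11.
The next sock forces some colour to 11, so 80 + 1 = 81.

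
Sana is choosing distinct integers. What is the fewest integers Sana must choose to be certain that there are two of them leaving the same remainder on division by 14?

15

By the pigeonhole principle, the 14 residue classes mod 14 are the pigeonholes.
With 14 integers one could put 1 in each residue class and have no class reach 2.
The 15th integer pushes some class to 2, so 14·1 + 1 = 15.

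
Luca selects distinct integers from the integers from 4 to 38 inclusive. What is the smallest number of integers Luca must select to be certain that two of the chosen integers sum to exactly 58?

27

A set avoiding the sum 58 can contain at most one of each pair {x, 58−x}, plus the 17 elements whose complement lies outside the range or equal to its own complement.
The integers 4, …, 29 (26 of them) are such a set: any two sum to at least 4+5 = 9 and at most 28+29 = 57 < 58.
Any 27th integer completes one of the 9 pairs, so 27 choices force a sum of 58.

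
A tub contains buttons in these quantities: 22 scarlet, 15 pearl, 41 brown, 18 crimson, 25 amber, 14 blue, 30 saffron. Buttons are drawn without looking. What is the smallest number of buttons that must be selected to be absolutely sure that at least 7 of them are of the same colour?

An adversary could hand out at most 6 buttons per colour: 6 + 6 + 6 + 6 + 6 + 6 + 6 = 42 buttons and still no colour has 7.
Pigeonhole: one more button lands in a colour already at 6, so 43 draws are enough and 42 are not.

43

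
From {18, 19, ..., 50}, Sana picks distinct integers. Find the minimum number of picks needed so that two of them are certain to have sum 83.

Group the elements by complementary pair {x, 83−x}: {33,50}, {34,49}, {35,48}, …, giving 9 two-element pairs and 15 integers whose partner 83−x falls outside [18,50].
Pigeonhole: treating each of those 24 groups as a pigeonhole, one can pick one integer per group — 24 integers — with no two summing to 83.
The 25th integer lands in an occupied pair, forcing a sum of 83.

25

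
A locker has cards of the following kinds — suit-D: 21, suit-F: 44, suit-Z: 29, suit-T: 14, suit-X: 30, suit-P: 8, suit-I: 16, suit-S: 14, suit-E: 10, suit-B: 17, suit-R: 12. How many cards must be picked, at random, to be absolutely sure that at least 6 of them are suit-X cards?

191

In the worst case for collecting suit-X cards, every non-suit-X card comes out first.
There are 21 + 44 + 29 + 14 + 8 + 16 + 14 + 10 + 17 + 12 = 185 non-suit-X cards altogether.
After those, each further card must be suit-X, so 185 + 6 = 191 draws guarantee 6 suit-X cards.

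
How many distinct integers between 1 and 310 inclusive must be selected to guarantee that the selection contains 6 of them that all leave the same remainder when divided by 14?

Pigeonhole: the 14 residue classes mod 14 are the pigeonholes.
With 70 integers one could put 5 in each residue class and have no class reach 6.
The 71st integer pushes some class to 6, so 14·5 + 1 = 71.

71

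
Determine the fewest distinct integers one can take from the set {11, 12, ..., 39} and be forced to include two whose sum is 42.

Group the elements by complementary pair {x, 42−x}: {11,31}, {12,30}, {13,29}, …, giving 10 two-element pairs, the single value 21 (it cannot pair with itself since the integers are distinct), and 8 integers whose partner 42−x falls outside [11,39].
Treating each of those 19 groups as a pigeonhole, one can pick one integer per group — 19 integers — with no two summing to 42.
The 20th integer lands in an occupied pair, forcing a sum of 42.

20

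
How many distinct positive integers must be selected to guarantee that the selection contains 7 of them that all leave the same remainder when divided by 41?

The 41 residue classes mod 41 are the pigeonholes.
With 246 integers one could put 6 in each residue class and have no class reach 7.
The 247th integer pushes some class to 7, so 41·6 + 1 = 247.

247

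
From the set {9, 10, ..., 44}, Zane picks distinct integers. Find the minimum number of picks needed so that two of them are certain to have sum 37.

27

A set avoiding the sum 37 can contain at most one of each pair {x, 37−x}, plus the 16 elements whose complement lies outside the range.
The integers 19, …, 44 (26 of them) are such a set: any two sum to at least 19+20 = 39 > 37.
By the pigeonhole principle, any 27th integer completes one of the 10 pairs, so 27 choices force a sum of 37.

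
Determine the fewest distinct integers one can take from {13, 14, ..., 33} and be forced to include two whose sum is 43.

13

Two chosen integers sum to 43 exactly when both halves of some pair {x, 43−x} with 13 ≤ x ≤ 43−x ≤ 30 are chosen — 9 such pairs.
The remaining 3 elements (those with no distinct partner in range) can never complete a 43-sum, so the worst case takes all of them and one from each pair: 3 + 9 = 12.
By pigeonhole, the 13th integer has to be the second member of some pair, so 12 + 1 = 13.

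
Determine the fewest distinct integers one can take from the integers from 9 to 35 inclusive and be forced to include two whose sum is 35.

19

Group the elements by complementary pair {x, 35−x}: {9,26}, {10,25}, {11,24}, …, giving 9 two-element pairs and 9 integers whose partner 35−x falls outside [9,35].
By pigeonhole, treating each of those 18 groups as a pigeonhole, one can pick one integer per group — 18 integers — with no two summing to 35.
The 19th integer lands in an occupied pair, forcing a sum of 35.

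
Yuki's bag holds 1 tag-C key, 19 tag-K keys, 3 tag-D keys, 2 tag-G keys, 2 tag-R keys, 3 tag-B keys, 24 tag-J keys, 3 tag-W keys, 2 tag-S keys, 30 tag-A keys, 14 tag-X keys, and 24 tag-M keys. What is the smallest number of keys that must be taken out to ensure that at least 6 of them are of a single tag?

An adversary could hand out at most 5 keys per tag (7 tags run out sooner): 1 + 5 + 3 + 2 + 2 + 3 + 5 + 3 + 2 + 5 + 5 + 5 = 41 keys and still no tag has 6.
One more key lands in a tag already at 5, so 42 draws are enough and 41 are not.

42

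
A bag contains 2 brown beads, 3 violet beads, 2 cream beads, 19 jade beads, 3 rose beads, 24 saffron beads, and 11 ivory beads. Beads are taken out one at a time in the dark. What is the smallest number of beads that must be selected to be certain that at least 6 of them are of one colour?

26

Pigeonhole: the 7 colours are the holes; the beads drawn are the pigeons.
To avoid 6 of any one colour, the worst case takes at most 5 of each colour, or every bead of a colour that has fewer than 5.
That gives 2 + 3 + 2 + 5 + 3 + 5 + 5 = 25 beads with no colour reaching 6.
The next bead forces some colour to 6, so 25 + 1 = 26.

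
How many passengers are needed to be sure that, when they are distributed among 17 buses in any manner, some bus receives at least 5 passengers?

69

With 68 passengers one could put exactly 4 in each of the 17 buses, and no bus would reach 5.
By the pigeonhole principle, one more passenger must land in a bus that already has 4, giving it 5.
So 17 × 4 + 1 = 69 passengers are required.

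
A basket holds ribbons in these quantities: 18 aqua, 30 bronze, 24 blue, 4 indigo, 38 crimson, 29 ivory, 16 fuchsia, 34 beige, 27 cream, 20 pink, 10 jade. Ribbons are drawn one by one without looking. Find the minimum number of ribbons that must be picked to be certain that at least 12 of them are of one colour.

114

An adversary could hand out at most 11 ribbons per colour (indigo, jade run out sooner): 11 + 11 + 11 + 4 + 11 + 11 + 11 + 11 + 11 + 11 + 10 = 113 ribbons and still no colour has 12.
One more ribbon lands in a colour already at 11, so 114 draws are enough and 113 are not.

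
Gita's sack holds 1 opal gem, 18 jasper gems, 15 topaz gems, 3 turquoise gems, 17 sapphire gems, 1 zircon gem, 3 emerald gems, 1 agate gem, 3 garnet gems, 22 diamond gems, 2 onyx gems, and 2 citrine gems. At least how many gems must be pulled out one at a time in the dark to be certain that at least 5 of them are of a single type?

An adversary could hand out at most 4 gems per type (8 types run out sooner): 1 + 4 + 4 + 3 + 4 + 1 + 3 + 1 + 3 + 4 + 2 + 2 = 32 gems and still no type has 5.
One more gem lands in a type already at 4, so 33 draws are enough and 32 are not.

33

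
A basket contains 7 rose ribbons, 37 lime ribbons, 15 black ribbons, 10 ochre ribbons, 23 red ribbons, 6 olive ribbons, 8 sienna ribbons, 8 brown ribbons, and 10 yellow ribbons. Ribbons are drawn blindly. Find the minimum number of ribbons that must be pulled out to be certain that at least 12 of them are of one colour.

83

An adversary could hand out at most 11 ribbons per colour (6 colours run out sooner): 7 + 11 + 11 + 10 + 11 + 6 + 8 + 8 + 10 = 82 ribbons and still no colour has 12.
One more ribbon lands in a colour already at 11, so 83 draws are enough and 82 are not.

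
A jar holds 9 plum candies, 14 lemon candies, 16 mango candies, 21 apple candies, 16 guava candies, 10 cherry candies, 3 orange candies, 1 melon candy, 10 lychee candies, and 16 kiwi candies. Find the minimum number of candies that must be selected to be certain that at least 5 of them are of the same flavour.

Put each drawn candy into a box by flavour. The largest draw with every box below 5 takes min(count, 4) from each flavour; flavours with fewer than 4 contribute all they have.
Σ min(cᵢ, 4) = 4 + 4 + 4 + 4 + 4 + 4 + 3 + 1 + 4 + 4 = 36.
Draw number 36 + 1 = 37 must push one box to 5.

37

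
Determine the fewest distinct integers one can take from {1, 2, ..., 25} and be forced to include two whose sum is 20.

Group the elements by complementary pair {x, 20−x}: {1,19}, {2,18}, {3,17}, …, giving 9 two-element pairs, the single value 10 (it cannot pair with itself since the integers are distinct), and 6 integers whose partner 20−x falls outside [1,25].
By pigeonhole, treating each of those 16 groups as a pigeonhole, one can pick one integer per group — 16 integers — with no two summing to 20.
The 17th integer lands in an occupied pair, forcing a sum of 20.

17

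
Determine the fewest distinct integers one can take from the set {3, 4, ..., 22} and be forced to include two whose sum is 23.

12

Two chosen integers sum to 23 exactly when both halves of some pair {x, 23−x} with 3 ≤ x ≤ 23−x ≤ 20 are chosen — 9 such pairs.
The remaining 2 elements (those with no distinct partner in range) can never complete a 23-sum, so the worst case takes all of them and one from each pair: 2 + 9 = 11.
The 12th integer has to be the second member of some pair, so 11 + 1 = 12.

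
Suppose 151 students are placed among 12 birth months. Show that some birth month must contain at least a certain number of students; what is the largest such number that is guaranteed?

13

The 12 birth months are the holes and the 151 students are the pigeons.
If every birth month held at most 12 students, the total would be at most 12 × 12 = 144, which is less than 151.
So some birth month holds at least ⌈151/12⌉ = 13 students.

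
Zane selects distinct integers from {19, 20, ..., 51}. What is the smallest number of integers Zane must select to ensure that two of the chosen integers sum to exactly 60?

Group the elements by complementary pair {x, 60−x}: {19,41}, {20,40}, {21,39}, …, giving 11 two-element pairs; the single value 30 (it cannot pair with itself since the integers are distinct); and 10 integers whose partner 60−x falls outside [19,51].
By the pigeonhole principle, treating each of those 22 groups as a pigeonhole, one can pick one integer per group — 22 integers — with no two summing to 60.
The 23rd integer lands in an occupied pair, forcing a sum of 60.

23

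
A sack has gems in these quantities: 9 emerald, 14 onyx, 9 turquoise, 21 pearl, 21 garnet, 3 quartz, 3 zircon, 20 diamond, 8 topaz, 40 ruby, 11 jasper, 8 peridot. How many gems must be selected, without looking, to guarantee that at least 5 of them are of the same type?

47

Put each drawn gem into a box by type. The largest draw with every box below 5 takes min(count, 4) from each type; types with fewer than 4 contribute all they have.
Σ min(cᵢ, 4) = 4 + 4 + 4 + 4 + 4 + 3 + 3 + 4 + 4 + 4 + 4 + 4 = 46.
Draw number 46 + 1 = 47 must push one box to 5.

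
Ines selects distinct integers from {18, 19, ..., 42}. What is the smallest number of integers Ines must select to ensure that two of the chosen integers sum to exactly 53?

17

A set avoiding the sum 53 can contain at most one of each pair {x, 53−x}, plus the 7 elements whose complement lies outside the range.
The integers 27, …, 42 (16 of them) are such a set: any two sum to at least 27+28 = 55 > 53.
Pigeonhole: any 17th integer completes one of the 9 pairs, so 17 choices force a sum of 53.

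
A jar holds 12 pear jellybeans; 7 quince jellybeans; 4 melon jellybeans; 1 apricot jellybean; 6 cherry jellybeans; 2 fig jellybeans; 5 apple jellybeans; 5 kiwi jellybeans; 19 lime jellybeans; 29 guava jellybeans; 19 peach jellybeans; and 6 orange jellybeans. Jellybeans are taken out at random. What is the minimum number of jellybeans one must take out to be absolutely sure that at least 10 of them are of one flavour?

By the pigeonhole principle, put each drawn jellybean into a box by flavour. The largest draw with every box below 10 takes min(count, 9) from each flavour; flavours with fewer than 9 contribute all they have.
Σ min(cᵢ, 9) = 9 + 7 + 4 + 1 + 6 + 2 + 5 + 5 + 9 + 9 + 9 + 6 = 72.
Draw number 72 + 1 = 73 must push one box to 10.

73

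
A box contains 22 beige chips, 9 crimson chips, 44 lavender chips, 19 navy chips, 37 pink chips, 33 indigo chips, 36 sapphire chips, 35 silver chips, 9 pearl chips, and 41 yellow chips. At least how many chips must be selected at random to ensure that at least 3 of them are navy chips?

269

In the worst case for collecting navy chips, every non-navy chip comes out first.
There are 22 + 9 + 44 + 37 + 33 + 36 + 35 + 9 + 41 = 266 non-navy chips altogether.
After those, each further chip must be navy, so 266 + 3 = 269 draws guarantee 3 navy chips.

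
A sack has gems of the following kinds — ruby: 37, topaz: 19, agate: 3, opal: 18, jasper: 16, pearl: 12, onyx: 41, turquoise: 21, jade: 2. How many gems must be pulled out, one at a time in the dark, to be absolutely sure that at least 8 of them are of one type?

55

An adversary could hand out at most 7 gems per type (agate, jade run out sooner): 7 + 7 + 3 + 7 + 7 + 7 + 7 + 7 + 2 = 54 gems and still no type has 8.
By pigeonhole, one more gem lands in a type already at 7, so 55 draws are enough and 54 are not.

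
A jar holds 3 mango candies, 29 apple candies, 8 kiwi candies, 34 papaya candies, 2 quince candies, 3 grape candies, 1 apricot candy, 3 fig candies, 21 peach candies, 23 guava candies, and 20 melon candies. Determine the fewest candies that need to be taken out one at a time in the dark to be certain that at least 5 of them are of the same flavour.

An adversary could hand out at most 4 candies per flavour (5 flavours run out sooner): 3 + 4 + 4 + 4 + 2 + 3 + 1 + 3 + 4 + 4 + 4 = 36 candies and still no flavour has 5.
Pigeonhole: one more candy lands in a flavour already at 4, so 37 draws are enough and 36 are not.

37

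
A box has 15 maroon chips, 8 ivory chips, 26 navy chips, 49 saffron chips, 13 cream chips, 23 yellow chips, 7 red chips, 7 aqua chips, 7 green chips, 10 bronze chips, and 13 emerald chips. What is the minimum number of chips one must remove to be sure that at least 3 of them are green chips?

174

In the worst case for collecting green chips, every non-green chip comes out first.
There are 15 + 8 + 26 + 49 + 13 + 23 + 7 + 7 + 10 + 13 = 171 non-green chips altogether.
After those, each further chip must be green, so 171 + 3 = 174 draws guarantee 3 green chips.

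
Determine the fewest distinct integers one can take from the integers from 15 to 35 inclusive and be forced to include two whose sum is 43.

Group the elements by complementary pair {x, 43−x}: {15,28}, {16,27}, {17,26}, …, giving 7 two-element pairs and 7 integers whose partner 43−x falls outside [15,35].
By the pigeonhole principle, treating each of those 14 groups as a pigeonhole, one can pick one integer per group — 14 integers — with no two summing to 43.
The 15th integer lands in an occupied pair, forcing a sum of 43.

15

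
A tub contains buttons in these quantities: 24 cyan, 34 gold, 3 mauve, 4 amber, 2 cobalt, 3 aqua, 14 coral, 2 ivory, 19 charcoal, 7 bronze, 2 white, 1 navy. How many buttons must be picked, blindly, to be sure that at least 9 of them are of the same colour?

57

Pigeonhole: the 12 colours are the holes; the buttons drawn are the pigeons.
To avoid 9 of any one colour, the worst case takes at most 8 of each colour, or every button of a colour that has fewer than 8.
That gives 8 + 8 + 3 + 4 + 2 + 3 + 8 + 2 + 8 + 7 + 2 + 1 = 56 buttons with no colour reaching 9.
The next button forces some colour to 9, so 56 + 1 = 57.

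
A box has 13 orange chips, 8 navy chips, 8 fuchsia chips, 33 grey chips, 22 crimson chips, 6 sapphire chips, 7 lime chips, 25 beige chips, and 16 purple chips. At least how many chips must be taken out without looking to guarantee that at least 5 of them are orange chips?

130

In the worst case for collecting orange chips, every non-orange chip comes out first.
There are 8 + 8 + 33 + 22 + 6 + 7 + 25 + 16 = 125 non-orange chips altogether.
After those, each further chip must be orange, so 125 + 5 = 130 draws guarantee 5 orange chips.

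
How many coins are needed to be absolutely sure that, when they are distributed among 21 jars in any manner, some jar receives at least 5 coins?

85

With 84 coins one could put exactly 4 in each of the 21 jars, and no jar would reach 5.
By the pigeonhole principle, one more coin must land in a jar that already has 4, giving it 5.
So 21 × 4 + 1 = 85 coins are required.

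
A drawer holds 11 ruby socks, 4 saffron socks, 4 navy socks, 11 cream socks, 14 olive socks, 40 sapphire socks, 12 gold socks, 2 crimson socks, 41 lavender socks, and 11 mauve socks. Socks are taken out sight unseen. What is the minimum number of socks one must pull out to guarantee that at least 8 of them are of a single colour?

60

By the pigeonhole principle, the 10 colours are the holes; the socks drawn are the pigeons.
To avoid 8 of any one colour, the worst case takes at most 7 of each colour, or every sock of a colour that has fewer than 7.
That gives 7 + 4 + 4 + 7 + 7 + 7 + 7 + 2 + 7 + 7 = 59 socks with no colour reaching 8.
The next sock forces some colour to 8, so 59 + 1 = 60.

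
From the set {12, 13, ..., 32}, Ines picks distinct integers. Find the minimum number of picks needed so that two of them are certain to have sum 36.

16

Two chosen integers sum to 36 exactly when both halves of some pair {x, 36−x} with 12 ≤ x ≤ 36−x ≤ 24 are chosen — 6 such pairs.
The remaining 9 elements (those with no distinct partner in range) can never complete a 36-sum, so the worst case takes all of them and one from each pair: 9 + 6 = 15.
Pigeonhole: the 16th integer has to be the second member of some pair, so 15 + 1 = 16.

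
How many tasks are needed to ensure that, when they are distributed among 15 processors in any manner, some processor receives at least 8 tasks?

With 105 tasks one could put exactly 7 in each of the 15 processors, and no processor would reach 8.
One more task must land in a processor that already has 7, giving it 8.
So 15 × 7 + 1 = 106 tasks are required.

106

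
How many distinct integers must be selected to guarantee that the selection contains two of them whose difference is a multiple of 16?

Integers whose pairwise differences are multiples of 16 are exactly those sharing a remainder mod 16. By the pigeonhole principle, the 16 residue classes mod 16 are the pigeonholes.
With 16 integers one could put 1 in each residue class and have no class reach 2.
The 17th integer pushes some class to 2, so 16·1 + 1 = 17.

17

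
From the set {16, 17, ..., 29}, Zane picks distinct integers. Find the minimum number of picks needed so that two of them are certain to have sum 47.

Group the elements by complementary pair {x, 47−x}: {18,29}, {19,28}, {20,27}, …, giving 6 two-element pairs and 2 integers whose partner 47−x falls outside [16,29].
Pigeonhole: treating each of those 8 groups as a pigeonhole, one can pick one integer per group — 8 integers — with no two summing to 47.
The 9th integer lands in an occupied pair, forcing a sum of 47.

9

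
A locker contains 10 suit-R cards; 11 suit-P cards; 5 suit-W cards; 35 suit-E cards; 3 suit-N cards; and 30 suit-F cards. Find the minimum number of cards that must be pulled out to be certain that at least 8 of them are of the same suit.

Put each drawn card into a box by suit. The largest draw with every box below 8 takes min(count, 7) from each suit; suits with fewer than 7 contribute all they have.
Σ min(cᵢ, 7) = 7 + 7 + 5 + 7 + 3 + 7 = 36.
Draw number 36 + 1 = 37 must push one box to 8.

37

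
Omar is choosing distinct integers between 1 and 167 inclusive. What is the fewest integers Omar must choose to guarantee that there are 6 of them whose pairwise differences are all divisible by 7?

Integers whose pairwise differences are multiples of 7 are exactly those sharing a remainder mod 7. The 7 residue classes mod 7 are the pigeonholes.
With 35 integers one could put 5 in each residue class and have no class reach 6.
The 36th integer pushes some class to 6, so 7·5 + 1 = 36.

36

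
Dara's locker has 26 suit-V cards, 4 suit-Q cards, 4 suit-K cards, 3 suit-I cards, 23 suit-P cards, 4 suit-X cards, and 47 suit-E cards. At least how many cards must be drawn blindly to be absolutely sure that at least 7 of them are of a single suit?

Pigeonhole: the 7 suits are the holes; the cards drawn are the pigeons.
To avoid 7 of any one suit, the worst case takes at most 6 of each suit, or every card of a suit that has fewer than 6.
That gives 6 + 4 + 4 + 3 + 6 + 4 + 6 = 33 cards with no suit reaching 7.
The next card forces some suit to 7, so 33 + 1 = 34.

34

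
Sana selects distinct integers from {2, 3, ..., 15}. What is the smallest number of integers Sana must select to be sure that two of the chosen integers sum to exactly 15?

Two chosen integers sum to 15 exactly when both halves of some pair {x, 15−x} with 2 ≤ x ≤ 15−x ≤ 13 are chosen — 6 such pairs.
The remaining 2 elements (those with no distinct partner in range) can never complete a 15-sum, so the worst case takes all of them and one from each pair: 2 + 6 = 8.
The 9th integer has to be the second member of some pair, so 8 + 1 = 9.

9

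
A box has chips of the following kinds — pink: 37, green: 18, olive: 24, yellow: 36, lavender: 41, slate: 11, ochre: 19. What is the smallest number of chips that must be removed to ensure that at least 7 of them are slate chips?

In the worst case for collecting slate chips, every non-slate chip comes out first.
There are 37 + 18 + 24 + 36 + 41 + 19 = 175 non-slate chips altogether.
After those, each further chip must be slate, so 175 + 7 = 182 draws guarantee 7 slate chips.

182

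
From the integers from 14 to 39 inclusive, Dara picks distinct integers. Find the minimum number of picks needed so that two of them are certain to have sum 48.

A set avoiding the sum 48 can contain at most one of each pair {x, 48−x}, plus the 6 elements whose complement lies outside the range or equal to its own complement.
The integers 24, …, 39 (16 of them) are such a set: any two sum to at least 24+25 = 49 > 48.
Pigeonhole: any 17th integer completes one of the 10 pairs, so 17 choices force a sum of 48.

17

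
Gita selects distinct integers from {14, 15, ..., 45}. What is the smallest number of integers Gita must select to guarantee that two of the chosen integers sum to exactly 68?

Two chosen integers sum to 68 exactly when both halves of some pair {x, 68−x} with 23 ≤ x ≤ 68−x ≤ 45 are chosen — 11 such pairs.
The remaining 10 elements (those with no distinct partner in range) can never complete a 68-sum, so the worst case takes all of them and one from each pair: 10 + 11 = 21.
Pigeonhole: the 22nd integer has to be the second member of some pair, so 21 + 1 = 22.

22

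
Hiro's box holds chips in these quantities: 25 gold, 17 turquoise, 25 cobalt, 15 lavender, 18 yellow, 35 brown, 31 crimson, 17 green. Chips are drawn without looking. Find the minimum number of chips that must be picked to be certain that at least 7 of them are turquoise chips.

In the worst case for collecting turquoise chips, every non-turquoise chip comes out first.
There are 25 + 25 + 15 + 18 + 35 + 31 + 17 = 166 non-turquoise chips altogether.
After those, each further chip must be turquoise, so 166 + 7 = 173 draws guarantee 7 turquoise chips.

173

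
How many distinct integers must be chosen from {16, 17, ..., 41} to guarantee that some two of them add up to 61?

A set avoiding the sum 61 can contain at most one of each pair {x, 61−x}, plus the 4 elements whose complement lies outside the range.
The integers 16, …, 30 (15 of them) are such a set: any two sum to at least 16+17 = 33 and at most 29+30 = 59 < 61.
Pigeonhole: any 16th integer completes one of the 11 pairs, so 16 choices force a sum of 61.

16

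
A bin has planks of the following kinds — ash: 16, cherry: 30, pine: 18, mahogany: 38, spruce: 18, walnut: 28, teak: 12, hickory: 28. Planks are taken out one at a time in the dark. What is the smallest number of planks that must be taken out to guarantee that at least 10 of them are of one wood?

By the pigeonhole principle, put each drawn plank into a box by wood. The largest draw with every box below 10 takes min(count, 9) from each wood.
Σ min(cᵢ, 9) = 9 + 9 + 9 + 9 + 9 + 9 + 9 + 9 = 72.
Draw number 72 + 1 = 73 must push one box to 10.

73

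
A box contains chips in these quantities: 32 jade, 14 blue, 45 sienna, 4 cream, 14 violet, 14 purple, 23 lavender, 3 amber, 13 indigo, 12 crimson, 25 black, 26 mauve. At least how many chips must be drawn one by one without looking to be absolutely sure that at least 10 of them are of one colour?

By the pigeonhole principle, the 12 colours are the holes; the chips drawn are the pigeons.
To avoid 10 of any one colour, the worst case takes at most 9 of each colour, or every chip of a colour that has fewer than 9.
That gives 9 + 9 + 9 + 4 + 9 + 9 + 9 + 3 + 9 + 9 + 9 + 9 = 97 chips with no colour reaching 10.
The next chip forces some colour to 10, so 97 + 1 = 98.

98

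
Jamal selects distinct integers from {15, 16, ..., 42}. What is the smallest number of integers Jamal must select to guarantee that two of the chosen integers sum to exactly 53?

Group the elements by complementary pair {x, 53−x}: {15,38}, {16,37}, {17,36}, …, giving 12 two-element pairs and 4 integers whose partner 53−x falls outside [15,42].
By the pigeonhole principle, treating each of those 16 groups as a pigeonhole, one can pick one integer per group — 16 integers — with no two summing to 53.
The 17th integer lands in an occupied pair, forcing a sum of 53.

17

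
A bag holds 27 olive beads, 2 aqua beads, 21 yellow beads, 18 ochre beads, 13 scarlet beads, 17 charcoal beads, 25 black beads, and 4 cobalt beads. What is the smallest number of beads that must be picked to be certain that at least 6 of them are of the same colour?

37

An adversary could hand out at most 5 beads per colour (aqua, cobalt run out sooner): 5 + 2 + 5 + 5 + 5 + 5 + 5 + 4 = 36 beads and still no colour has 6.
One more bead lands in a colour already at 5, so 37 draws are enough and 36 are not.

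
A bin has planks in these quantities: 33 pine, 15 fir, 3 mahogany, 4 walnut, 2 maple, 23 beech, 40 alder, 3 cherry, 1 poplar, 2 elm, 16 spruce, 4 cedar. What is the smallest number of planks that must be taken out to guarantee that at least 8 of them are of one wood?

55

An adversary could hand out at most 7 planks per wood (7 woods run out sooner): 7 + 7 + 3 + 4 + 2 + 7 + 7 + 3 + 1 + 2 + 7 + 4 = 54 planks and still no wood has 8.
Pigeonhole: one more plank lands in a wood already at 7, so 55 draws are enough and 54 are not.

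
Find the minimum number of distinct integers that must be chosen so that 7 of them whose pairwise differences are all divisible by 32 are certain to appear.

Integers whose pairwise differences are multiples of 32 are exactly those sharing a remainder mod 32. The 32 residue classes mod 32 are the pigeonholes.
With 192 integers one could put 6 in each residue class and have no class reach 7.
The 193rd integer pushes some class to 7, so 32·6 + 1 = 193.

193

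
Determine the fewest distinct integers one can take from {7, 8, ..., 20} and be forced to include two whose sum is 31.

10

Group the elements by complementary pair {x, 31−x}: {11,20}, {12,19}, {13,18}, …, giving 5 two-element pairs and 4 integers whose partner 31−x falls outside [7,20].
Pigeonhole: treating each of those 9 groups as a pigeonhole, one can pick one integer per group — 9 integers — with no two summing to 31.
The 10th integer lands in an occupied pair, forcing a sum of 31.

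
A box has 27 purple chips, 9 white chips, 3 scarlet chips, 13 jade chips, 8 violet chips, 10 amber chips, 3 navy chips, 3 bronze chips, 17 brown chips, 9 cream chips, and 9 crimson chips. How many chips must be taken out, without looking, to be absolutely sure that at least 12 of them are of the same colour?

88

The 11 colours are the holes; the chips drawn are the pigeons.
To avoid 12 of any one colour, the worst case takes at most 11 of each colour, or every chip of a colour that has fewer than 11.
That gives 11 + 9 + 3 + 11 + 8 + 10 + 3 + 3 + 11 + 9 + 9 = 87 chips with no colour reaching 12.
The next chip forces some colour to 12, so 87 + 1 = 88.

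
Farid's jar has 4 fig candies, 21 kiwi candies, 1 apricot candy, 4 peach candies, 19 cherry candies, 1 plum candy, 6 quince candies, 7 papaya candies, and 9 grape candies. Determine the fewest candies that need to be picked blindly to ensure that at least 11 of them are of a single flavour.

The 9 flavours are the holes; the candies drawn are the pigeons.
To avoid 11 of any one flavour, the worst case takes at most 10 of each flavour, or every candy of a flavour that has fewer than 10.
That gives 4 + 10 + 1 + 4 + 10 + 1 + 6 + 7 + 9 = 52 candies with no flavour reaching 11.
The next candy forces some flavour to 11, so 52 + 1 = 53.

53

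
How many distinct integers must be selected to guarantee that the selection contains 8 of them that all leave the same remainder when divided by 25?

176

The 25 residue classes mod 25 are the pigeonholes.
With 175 integers one could put 7 in each residue class and have no class reach 8.
The 176th integer pushes some class to 8, so 25·7 + 1 = 176.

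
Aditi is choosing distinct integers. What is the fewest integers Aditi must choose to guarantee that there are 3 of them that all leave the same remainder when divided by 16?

33

The 16 residue classes mod 16 are the pigeonholes.
With 32 integers one could put 2 in each residue class and have no class reach 3.
The 33rd integer pushes some class to 3, so 16·2 + 1 = 33.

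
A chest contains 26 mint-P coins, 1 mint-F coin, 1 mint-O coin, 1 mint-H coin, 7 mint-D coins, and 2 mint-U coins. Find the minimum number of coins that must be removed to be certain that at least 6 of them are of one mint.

By pigeonhole, the 6 mints are the holes; the coins drawn are the pigeons.
To avoid 6 of any one mint, the worst case takes at most 5 of each mint, or every coin of a mint that has fewer than 5.
That gives 5 + 1 + 1 + 1 + 5 + 2 = 15 coins with no mint reaching 6.
The next coin forces some mint to 6, so 15 + 1 = 16.

16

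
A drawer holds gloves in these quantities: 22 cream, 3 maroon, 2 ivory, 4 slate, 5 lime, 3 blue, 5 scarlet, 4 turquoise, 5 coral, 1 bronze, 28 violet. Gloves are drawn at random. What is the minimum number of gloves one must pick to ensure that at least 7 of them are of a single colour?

The 11 colours are the holes; the gloves drawn are the pigeons.
To avoid 7 of any one colour, the worst case takes at most 6 of each colour, or every glove of a colour that has fewer than 6.
That gives 6 + 3 + 2 + 4 + 5 + 3 + 5 + 4 + 5 + 1 + 6 = 44 gloves with no colour reaching 7.
The next glove forces some colour to 7, so 44 + 1 = 45.

45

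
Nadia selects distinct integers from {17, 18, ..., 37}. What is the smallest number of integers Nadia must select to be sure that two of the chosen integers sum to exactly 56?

13

A set avoiding the sum 56 can contain at most one of each pair {x, 56−x}, plus the 3 elements whose complement lies outside the range or equal to its own complement.
The integers 17, …, 28 (12 of them) are such a set: any two sum to at least 17+18 = 35 and at most 27+28 = 55 < 56.
Any 13th integer completes one of the 9 pairs, so 13 choices force a sum of 56.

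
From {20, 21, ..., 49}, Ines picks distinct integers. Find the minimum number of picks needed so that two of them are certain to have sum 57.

22

Two chosen integers sum to 57 exactly when both halves of some pair {x, 57−x} with 20 ≤ x ≤ 57−x ≤ 37 are chosen — 9 such pairs.
The remaining 12 elements (those with no distinct partner in range) can never complete a 57-sum, so the worst case takes all of them and one from each pair: 12 + 9 = 21.
The 22nd integer has to be the second member of some pair, so 21 + 1 = 22.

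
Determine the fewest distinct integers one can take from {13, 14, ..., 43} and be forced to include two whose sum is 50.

20

Group the elements by complementary pair {x, 50−x}: {13,37}, {14,36}, {15,35}, …, giving 12 two-element pairs, the single value 25 (it cannot pair with itself since the integers are distinct), and 6 integers whose partner 50−x falls outside [13,43].
By pigeonhole, treating each of those 19 groups as a pigeonhole, one can pick one integer per group — 19 integers — with no two summing to 50.
The 20th integer lands in an occupied pair, forcing a sum of 50.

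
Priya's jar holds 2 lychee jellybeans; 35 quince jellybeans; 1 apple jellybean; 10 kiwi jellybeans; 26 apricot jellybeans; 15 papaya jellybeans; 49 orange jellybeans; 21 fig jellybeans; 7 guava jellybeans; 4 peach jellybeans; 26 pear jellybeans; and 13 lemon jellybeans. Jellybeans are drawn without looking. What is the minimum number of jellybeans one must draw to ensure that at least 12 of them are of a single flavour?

102

Put each drawn jellybean into a box by flavour. The largest draw with every box below 12 takes min(count, 11) from each flavour; flavours with fewer than 11 contribute all they have.
Σ min(cᵢ, 11) = 2 + 11 + 1 + 10 + 11 + 11 + 11 + 11 + 7 + 4 + 11 + 11 = 101.
Draw number 101 + 1 = 102 must push one box to 12.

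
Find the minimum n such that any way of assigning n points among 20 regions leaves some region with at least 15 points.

281

With 280 points one could put exactly 14 in each of the 20 regions, and no region would reach 15.
One more point must land in a region that already has 14, giving it 15.
So 20 × 14 + 1 = 281 points are required.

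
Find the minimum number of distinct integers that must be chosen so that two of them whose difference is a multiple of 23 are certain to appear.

Integers whose pairwise differences are multiples of 23 are exactly those sharing a remainder mod 23. By the pigeonhole principle, the 23 residue classes mod 23 are the pigeonholes.
With 23 integers one could put 1 in each residue class and have no class reach 2.
The 24th integer pushes some class to 2, so 23·1 + 1 = 24.

24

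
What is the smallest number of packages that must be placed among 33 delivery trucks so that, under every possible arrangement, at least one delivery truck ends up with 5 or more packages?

With 132 packages one could put exactly 4 in each of the 33 delivery trucks, and no delivery truck would reach 5.
By pigeonhole, one more package must land in a delivery truck that already has 4, giving it 5.
So 33 × 4 + 1 = 133 packages are required.

133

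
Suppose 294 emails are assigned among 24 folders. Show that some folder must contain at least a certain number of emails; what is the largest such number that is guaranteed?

The 24 folders are the holes and the 294 emails are the pigeons.
If every folder held at most 12 emails, the total would be at most 24 × 12 = 288, which is less than 294.
So some folder holds at least ⌈294/24⌉ = 13 emails.

13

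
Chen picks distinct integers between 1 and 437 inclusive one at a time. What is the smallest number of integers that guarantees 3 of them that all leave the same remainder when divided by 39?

79

By pigeonhole, the 39 residue classes mod 39 are the pigeonholes.
With 78 integers one could put 2 in each residue class and have no class reach 3.
The 79th integer pushes some class to 3, so 39·2 + 1 = 79.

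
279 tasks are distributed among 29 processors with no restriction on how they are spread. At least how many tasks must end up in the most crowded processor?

The 29 processors are the holes and the 279 tasks are the pigeons.
If every processor held at most 9 tasks, the total would be at most 29 × 9 = 261, which is less than 279.
So some processor holds at least ⌈279/29⌉ = 10 tasks.

10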